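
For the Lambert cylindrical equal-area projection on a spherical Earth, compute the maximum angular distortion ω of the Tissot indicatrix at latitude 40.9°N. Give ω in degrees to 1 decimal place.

31.7°

The Lambert cylindrical equal-area projection is the cylindrical equal-area projection with its standard parallel at the equator (φ₀ = 0). For cylindrical equal-area with standard parallel φ₀, h = cos φ / cos φ₀ and k = cos φ₀ / cos φ, so h·k = 1.
At 40.9°: h = 0.7559, k = 1.323; principal scales a = 1.323, b = 0.7559.
sin(ω/2) = (a − b)/(a + b) = 0.5672/2.079 = 0.2728, so ω = 2 arcsin(0.2728) ≈ 31.7°.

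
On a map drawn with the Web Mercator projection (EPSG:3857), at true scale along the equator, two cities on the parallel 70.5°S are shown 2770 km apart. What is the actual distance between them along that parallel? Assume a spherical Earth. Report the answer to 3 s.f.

925 km

For Mercator, h = k = sec φ (a conformal cylindrical projection has a single point scale, 1/cos φ).
Along the parallel at 70.5°, map distances are exaggerated by k = sec 70.5° = 2.996.
True distance = 2770 / 2.996 = 2770 × cos 70.5° ≈ 925 km.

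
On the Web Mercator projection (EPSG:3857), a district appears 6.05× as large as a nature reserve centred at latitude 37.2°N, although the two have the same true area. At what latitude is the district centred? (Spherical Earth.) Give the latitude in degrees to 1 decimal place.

71.1°

On Mercator, (apparent₁)/(apparent₂) = sec²φ₁ / sec²φ₂ when true areas are equal.
cos²φ₂ / cos²φ₁ = 6.05  ⇒  cos φ₁ = cos 37.2° / √6.05 = 0.7965/2.460 = 0.3238.
φ₁ = arccos(0.3238) ≈ 71.1°.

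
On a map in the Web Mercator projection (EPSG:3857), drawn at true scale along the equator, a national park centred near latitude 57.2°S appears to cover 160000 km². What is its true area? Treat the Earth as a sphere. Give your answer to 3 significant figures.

Mercator is conformal, so the point scale is isotropic: h = k = sec φ = 1/cos φ.
Areal scale = k² = sec²φ = 1/cos²(57.2°) = 1/0.5417² = 3.408.
True area = apparent / (areal scale) = 160000 / 3.408 ≈ 47000 km².

47000 km²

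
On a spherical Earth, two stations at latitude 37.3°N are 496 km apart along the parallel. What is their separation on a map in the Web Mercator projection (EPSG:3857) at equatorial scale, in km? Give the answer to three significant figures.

For Mercator, h = k = sec φ (a conformal cylindrical projection has a single point scale, 1/cos φ).
Along the parallel, k = sec 37.3° = 1/0.7955 = 1.257.
Map distance = 496 × 1.257 ≈ 624 km.

624 km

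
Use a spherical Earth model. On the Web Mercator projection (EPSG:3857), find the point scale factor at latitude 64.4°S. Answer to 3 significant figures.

For Mercator, h = k = sec φ (a conformal cylindrical projection has a single point scale, 1/cos φ).
k = 1/cos 64.4° = 1/0.4321 = 2.314.

2.31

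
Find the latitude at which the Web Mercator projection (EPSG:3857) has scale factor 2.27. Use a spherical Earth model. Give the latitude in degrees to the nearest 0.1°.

Mercator scale is k = sec φ = 1/cos φ.
1/cos φ = 2.27  ⇒  cos φ = 0.4405  ⇒  φ = arccos(0.4405) ≈ 63.9°.

63.9°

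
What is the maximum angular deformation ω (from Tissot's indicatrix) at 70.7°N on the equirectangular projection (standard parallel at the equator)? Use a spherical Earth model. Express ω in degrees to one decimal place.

60.4°

For the equirectangular projection with φ₀ = 0 (plate carrée), h = 1 along meridians and k = sec φ along parallels.
At 70.7°: h = 1.000, k = 3.026; principal scales a = 3.026, b = 1.000.
sin(ω/2) = (a − b)/(a + b) = 2.026/4.026 = 0.5032, so ω = 2 arcsin(0.5032) ≈ 60.4°.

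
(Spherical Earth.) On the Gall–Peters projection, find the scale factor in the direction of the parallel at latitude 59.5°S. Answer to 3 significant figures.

1.39

Gall–Peters is a cylindrical equal-area projection with standard parallels at ±45°. A cylindrical equal-area projection with standard parallel φ₀ has meridian scale h = cos φ / cos φ₀ and parallel scale k = cos φ₀ / cos φ (so areas are preserved, h·k = 1).
k = cos 45° / cos 59.5° = 0.7071/0.5075 = 1.393.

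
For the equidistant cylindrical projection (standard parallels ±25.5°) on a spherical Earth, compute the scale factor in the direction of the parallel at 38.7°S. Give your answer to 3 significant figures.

1.16

With standard parallel φ₀ = 25.5°, the equirectangular projection gives x = Rλ cos φ₀, y = Rφ, so h = 1 and k = cos 25.5° / cos φ.
k = cos 25.5° / cos 38.7° = 0.9026/0.7804 = 1.157.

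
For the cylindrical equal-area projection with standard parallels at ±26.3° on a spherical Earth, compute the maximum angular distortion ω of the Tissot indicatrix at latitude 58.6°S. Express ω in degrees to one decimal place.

Cylindrical equal-area (φ₀ = 26.3°): h = cos φ / cos 26.3° along meridians, k = cos 26.3° / cos φ along parallels; h·k = 1.
At 58.6°: h = 0.5812, k = 1.721; principal scales a = 1.721, b = 0.5812.
sin(ω/2) = (a − b)/(a + b) = 1.140/2.302 = 0.4950, so ω = 2 arcsin(0.4950) ≈ 59.3°.

59.3°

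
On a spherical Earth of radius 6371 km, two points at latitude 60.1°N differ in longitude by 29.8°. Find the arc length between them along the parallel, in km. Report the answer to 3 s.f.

1650 km

Arc length along a parallel = R cos φ · Δλ (with Δλ in radians).
= 6371 × cos 60.1° × (29.8° × π/180) = 6371 × 0.4985 × 0.5201 ≈ 1650 km.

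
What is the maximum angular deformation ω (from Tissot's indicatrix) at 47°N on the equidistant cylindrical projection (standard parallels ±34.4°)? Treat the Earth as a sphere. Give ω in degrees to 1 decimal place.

The equidistant cylindrical projection with φ₀ = 34.4° has h = 1 (meridians true) and k = cos φ₀ / cos φ along parallels.
At 47°: h = 1.000, k = 1.210; principal scales a = 1.210, b = 1.000.
sin(ω/2) = (a − b)/(a + b) = 0.2098/2.210 = 0.09496, so ω = 2 arcsin(0.09496) ≈ 10.9°.

10.9°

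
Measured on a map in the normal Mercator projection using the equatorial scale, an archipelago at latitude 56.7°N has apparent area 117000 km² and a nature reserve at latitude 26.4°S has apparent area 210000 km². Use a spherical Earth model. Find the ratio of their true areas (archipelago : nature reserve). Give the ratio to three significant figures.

0.209

Since Mercator area scale is 1/cos²φ, the true area equals the apparent area multiplied by cos²φ.
True area of archipelago: 117000 × cos²(56.7°) = 117000 × 0.3014 = 35270 km².
True area of nature reserve: 210000 × cos²(26.4°) = 210000 × 0.8023 = 168500 km².
Ratio = 35270 / 168500 ≈ 0.209.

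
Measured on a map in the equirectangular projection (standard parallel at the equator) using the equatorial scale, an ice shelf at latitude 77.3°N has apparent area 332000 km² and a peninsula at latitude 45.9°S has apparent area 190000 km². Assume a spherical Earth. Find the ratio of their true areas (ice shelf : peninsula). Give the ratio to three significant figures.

0.552

On the plate carrée, areal scale = h·k = 1 × sec φ, so true area = apparent × cos φ.
True area of ice shelf: 332000 × cos(77.3°) = 332000 × 0.2198 = 72990 km².
True area of peninsula: 190000 × cos(45.9°) = 190000 × 0.6959 = 132200 km².
Ratio = 72990 / 132200 ≈ 0.552.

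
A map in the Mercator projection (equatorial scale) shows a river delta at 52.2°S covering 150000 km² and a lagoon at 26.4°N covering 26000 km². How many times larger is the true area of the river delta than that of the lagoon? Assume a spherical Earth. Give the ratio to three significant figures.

Since Mercator area scale is 1/cos²φ, the true area equals the apparent area multiplied by cos²φ.
True area of river delta: 150000 × cos²(52.2°) = 150000 × 0.3757 = 56350 km².
True area of lagoon: 26000 × cos²(26.4°) = 26000 × 0.8023 = 20860 km².
Ratio = 56350 / 20860 ≈ 2.70.

2.70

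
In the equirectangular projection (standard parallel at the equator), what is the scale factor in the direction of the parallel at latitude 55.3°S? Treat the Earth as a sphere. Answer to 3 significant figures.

1.76

For the equirectangular projection with φ₀ = 0 (plate carrée), h = 1 along meridians and k = sec φ along parallels.
k = 1/cos 55.3° = 1/0.5693 = 1.757.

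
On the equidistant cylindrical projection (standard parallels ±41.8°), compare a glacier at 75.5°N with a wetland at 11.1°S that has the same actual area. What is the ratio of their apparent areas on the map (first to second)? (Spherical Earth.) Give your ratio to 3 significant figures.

In the equirectangular projection with standard parallel φ₀ = 41.8° (x = Rλ cos φ₀, y = Rφ), meridians are true-scale (h = 1) and the parallel scale is k = cos φ₀ / cos φ.
Areal scale at 75.5°: h·k = 1.000 × 2.977 = 2.977.
Areal scale at 11.1°: h·k = 1.000 × 0.7597 = 0.7597.
Ratio = 2.977/0.7597 ≈ 3.92.

3.92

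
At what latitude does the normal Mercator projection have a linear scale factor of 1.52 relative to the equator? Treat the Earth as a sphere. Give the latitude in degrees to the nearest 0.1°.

48.9°

Mercator scale is k = sec φ = 1/cos φ.
1/cos φ = 1.52  ⇒  cos φ = 0.6579  ⇒  φ = arccos(0.6579) ≈ 48.9°.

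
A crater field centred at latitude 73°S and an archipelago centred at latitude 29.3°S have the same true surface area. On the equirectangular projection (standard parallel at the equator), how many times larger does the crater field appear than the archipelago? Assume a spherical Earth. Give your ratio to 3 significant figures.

Plate carrée maps x = Rλ, y = Rφ. The meridian scale is h = 1 and the parallel scale is k = 1/cos φ = sec φ.
Areal scale at 73°: h·k = 1.000 × 3.420 = 3.420.
Areal scale at 29.3°: h·k = 1.000 × 1.147 = 1.147.
Ratio = 3.420/1.147 ≈ 2.98.

2.98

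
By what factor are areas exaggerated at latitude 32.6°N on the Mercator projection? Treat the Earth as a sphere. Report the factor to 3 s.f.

For Mercator, h = k = sec φ (a conformal cylindrical projection has a single point scale, 1/cos φ).
Areal scale = k² = sec²φ = 1/cos²(32.6°) = 1/0.8425² = 1.409.

1.41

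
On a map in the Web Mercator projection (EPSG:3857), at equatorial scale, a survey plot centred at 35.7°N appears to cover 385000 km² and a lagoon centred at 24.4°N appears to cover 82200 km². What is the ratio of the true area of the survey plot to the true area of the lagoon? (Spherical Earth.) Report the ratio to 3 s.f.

3.72

On Mercator the areal scale is sec²φ, so true area = apparent × cos²φ.
True area of survey plot: 385000 × cos²(35.7°) = 385000 × 0.6595 = 253900 km².
True area of lagoon: 82200 × cos²(24.4°) = 82200 × 0.8293 = 68170 km².
Ratio = 253900 / 68170 ≈ 3.72.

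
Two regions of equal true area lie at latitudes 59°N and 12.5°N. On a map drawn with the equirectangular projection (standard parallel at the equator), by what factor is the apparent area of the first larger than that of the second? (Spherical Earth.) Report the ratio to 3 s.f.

1.90

Plate carrée maps x = Rλ, y = Rφ. The meridian scale is h = 1 and the parallel scale is k = 1/cos φ = sec φ.
Areal scale at 59°: h·k = 1.000 × 1.942 = 1.942.
Areal scale at 12.5°: h·k = 1.000 × 1.024 = 1.024.
Ratio = 1.942/1.024 ≈ 1.90.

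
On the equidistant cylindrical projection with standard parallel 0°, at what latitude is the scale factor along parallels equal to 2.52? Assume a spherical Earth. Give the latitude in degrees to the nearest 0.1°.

Plate carrée: h = 1, k = sec φ along parallels.
sec φ = 2.52  ⇒  cos φ = 0.3968  ⇒  φ ≈ 66.6°.

66.6°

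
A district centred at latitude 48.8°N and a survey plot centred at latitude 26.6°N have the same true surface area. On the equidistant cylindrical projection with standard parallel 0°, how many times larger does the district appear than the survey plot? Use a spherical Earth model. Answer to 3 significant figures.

1.36

In the plate carrée (x = Rλ, y = Rφ), meridians are true-scale (h = 1) and parallels are stretched by k = sec φ.
Areal scale at 48.8°: h·k = 1.000 × 1.518 = 1.518.
Areal scale at 26.6°: h·k = 1.000 × 1.118 = 1.118.
Ratio = 1.518/1.118 ≈ 1.36.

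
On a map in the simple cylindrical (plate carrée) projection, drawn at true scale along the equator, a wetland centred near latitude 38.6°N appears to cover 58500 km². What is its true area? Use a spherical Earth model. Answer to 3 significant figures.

45700 km²

Plate carrée maps x = Rλ, y = Rφ. The meridian scale is h = 1 and the parallel scale is k = 1/cos φ = sec φ.
Areal scale = h·k = 1 × sec φ; at 38.6°, h = 1.000, k = 1.280, so h·k = 1.280.
True area = apparent / (areal scale) = 58500 / 1.280 ≈ 45700 km².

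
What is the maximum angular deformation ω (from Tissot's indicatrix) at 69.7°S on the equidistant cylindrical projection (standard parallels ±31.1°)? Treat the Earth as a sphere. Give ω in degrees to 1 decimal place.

50.1°

With standard parallel φ₀ = 31.1°, the equirectangular projection gives x = Rλ cos φ₀, y = Rφ, so h = 1 and k = cos 31.1° / cos φ.
At 69.7°: h = 1.000, k = 2.468; principal scales a = 2.468, b = 1.000.
sin(ω/2) = (a − b)/(a + b) = 1.468/3.468 = 0.4233, so ω = 2 arcsin(0.4233) ≈ 50.1°.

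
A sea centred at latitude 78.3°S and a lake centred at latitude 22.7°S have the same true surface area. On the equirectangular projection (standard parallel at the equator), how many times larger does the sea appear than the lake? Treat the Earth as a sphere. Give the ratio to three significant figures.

4.55

For the equirectangular projection with φ₀ = 0 (plate carrée), h = 1 along meridians and k = sec φ along parallels.
Areal scale at 78.3°: h·k = 1.000 × 4.931 = 4.931.
Areal scale at 22.7°: h·k = 1.000 × 1.084 = 1.084.
Ratio = 4.931/1.084 ≈ 4.55.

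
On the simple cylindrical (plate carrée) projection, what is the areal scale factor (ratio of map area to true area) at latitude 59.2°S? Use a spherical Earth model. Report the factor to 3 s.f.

For the equirectangular projection with φ₀ = 0 (plate carrée), h = 1 along meridians and k = sec φ along parallels.
Areal scale = h·k = 1 × sec φ; at 59.2°, h = 1.000, k = 1.953, so h·k = 1.953.

1.95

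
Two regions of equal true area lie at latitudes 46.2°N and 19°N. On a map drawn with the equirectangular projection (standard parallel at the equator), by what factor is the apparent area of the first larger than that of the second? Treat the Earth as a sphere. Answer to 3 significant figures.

1.37

In the plate carrée (x = Rλ, y = Rφ), meridians are true-scale (h = 1) and parallels are stretched by k = sec φ.
Areal scale at 46.2°: h·k = 1.000 × 1.445 = 1.445.
Areal scale at 19°: h·k = 1.000 × 1.058 = 1.058.
Ratio = 1.445/1.058 ≈ 1.37.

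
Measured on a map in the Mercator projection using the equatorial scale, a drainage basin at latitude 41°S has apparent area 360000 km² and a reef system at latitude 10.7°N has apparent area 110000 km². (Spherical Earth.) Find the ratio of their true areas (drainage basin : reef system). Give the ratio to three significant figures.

1.93

Mercator's areal exaggeration is sec²φ; hence true area = (apparent area) · cos²φ.
True area of drainage basin: 360000 × cos²(41°) = 360000 × 0.5696 = 205100 km².
True area of reef system: 110000 × cos²(10.7°) = 110000 × 0.9655 = 106200 km².
Ratio = 205100 / 106200 ≈ 1.93.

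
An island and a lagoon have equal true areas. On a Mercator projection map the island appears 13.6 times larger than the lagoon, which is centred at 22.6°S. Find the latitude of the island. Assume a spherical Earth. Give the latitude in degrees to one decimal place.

75.5°

On Mercator, (apparent₁)/(apparent₂) = sec²φ₁ / sec²φ₂ when true areas are equal.
cos²φ₂ / cos²φ₁ = 13.6  ⇒  cos φ₁ = cos 22.6° / √13.6 = 0.9232/3.688 = 0.2503.
φ₁ = arccos(0.2503) ≈ 75.5°.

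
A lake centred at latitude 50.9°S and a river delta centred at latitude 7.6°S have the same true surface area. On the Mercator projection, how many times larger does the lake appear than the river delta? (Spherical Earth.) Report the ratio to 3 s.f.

On Mercator, area is exaggerated by sec²φ = 1/cos²φ.
At 50.9°: sec²(50.9°) = 1/0.6307² = 2.514.
At 7.6°: sec²(7.6°) = 1/0.9912² = 1.018.
Ratio = 2.514/1.018 = cos²(7.6°)/cos²(50.9°) ≈ 2.47.

2.47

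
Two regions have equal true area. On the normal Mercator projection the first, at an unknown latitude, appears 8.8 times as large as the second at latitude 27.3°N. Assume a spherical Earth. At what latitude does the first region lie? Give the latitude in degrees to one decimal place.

Mercator areal scale is sec²φ, so apparent-area ratio = sec²φ₁ / sec²φ₂ = cos²φ₂ / cos²φ₁.
cos²φ₂ / cos²φ₁ = 8.8  ⇒  cos φ₁ = cos 27.3° / √8.8 = 0.8886/2.966 = 0.2996.
φ₁ = arccos(0.2996) ≈ 72.6°.

72.6°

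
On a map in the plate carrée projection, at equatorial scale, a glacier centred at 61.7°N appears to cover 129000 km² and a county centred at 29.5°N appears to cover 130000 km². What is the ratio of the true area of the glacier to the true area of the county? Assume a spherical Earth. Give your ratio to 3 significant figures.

Plate carrée has h = 1 and k = sec φ, giving areal scale sec φ; true area = (apparent area) · cos φ.
True area of glacier: 129000 × cos(61.7°) = 129000 × 0.4741 = 61160 km².
True area of county: 130000 × cos(29.5°) = 130000 × 0.8704 = 113100 km².
Ratio = 61160 / 113100 ≈ 0.541.

0.541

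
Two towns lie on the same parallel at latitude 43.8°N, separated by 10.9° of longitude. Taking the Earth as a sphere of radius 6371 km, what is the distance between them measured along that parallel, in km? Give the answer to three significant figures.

875 km

Arc length along a parallel = R cos φ · Δλ (with Δλ in radians).
= 6371 × cos 43.8° × (10.9° × π/180) = 6371 × 0.7218 × 0.1902 ≈ 875 km.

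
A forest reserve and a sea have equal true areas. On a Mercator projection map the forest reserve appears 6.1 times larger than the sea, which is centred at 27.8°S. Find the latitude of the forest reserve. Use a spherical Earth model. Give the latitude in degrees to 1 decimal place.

On Mercator, (apparent₁)/(apparent₂) = sec²φ₁ / sec²φ₂ when true areas are equal.
cos²φ₂ / cos²φ₁ = 6.1  ⇒  cos φ₁ = cos 27.8° / √6.1 = 0.8846/2.470 = 0.3582.
φ₁ = arccos(0.3582) ≈ 69.0°.

69.0°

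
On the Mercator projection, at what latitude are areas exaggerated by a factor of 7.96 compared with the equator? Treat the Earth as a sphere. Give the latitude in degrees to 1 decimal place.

69.2°

Mercator areal scale is sec²φ.
sec²φ = 7.96  ⇒  cos²φ = 0.1256  ⇒  cos φ = 0.3544.
φ = arccos(0.3544) ≈ 69.2°.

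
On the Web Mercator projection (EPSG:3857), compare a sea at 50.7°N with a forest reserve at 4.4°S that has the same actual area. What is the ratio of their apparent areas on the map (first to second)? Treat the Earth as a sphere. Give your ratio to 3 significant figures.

2.48

Mercator areal scale is sec²φ.
At 50.7°: sec²(50.7°) = 1/0.6334² = 2.493.
At 4.4°: sec²(4.4°) = 1/0.9971² = 1.006.
Ratio = 2.493/1.006 = cos²(4.4°)/cos²(50.7°) ≈ 2.48.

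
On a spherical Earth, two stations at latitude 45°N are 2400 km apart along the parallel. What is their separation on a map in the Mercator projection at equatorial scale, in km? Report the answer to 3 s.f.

3390 km

Mercator is conformal, so the point scale is isotropic: h = k = sec φ = 1/cos φ.
Along the parallel, k = sec 45° = 1/0.7071 = 1.414.
Map distance = 2400 × 1.414 ≈ 3390 km.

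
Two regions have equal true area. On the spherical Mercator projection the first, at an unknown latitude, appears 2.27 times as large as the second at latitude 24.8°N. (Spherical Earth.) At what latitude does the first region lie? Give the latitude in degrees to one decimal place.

For equal true areas on Mercator, apparent areas scale as sec²φ, so the ratio is cos²φ₂ / cos²φ₁.
cos²φ₂ / cos²φ₁ = 2.27  ⇒  cos φ₁ = cos 24.8° / √2.27 = 0.9078/1.507 = 0.6025.
φ₁ = arccos(0.6025) ≈ 52.9°.

52.9°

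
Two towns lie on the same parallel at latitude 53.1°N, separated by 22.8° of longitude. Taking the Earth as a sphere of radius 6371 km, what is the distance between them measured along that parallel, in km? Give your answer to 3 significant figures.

1520 km

Arc length along a parallel = R cos φ · Δλ (with Δλ in radians).
= 6371 × cos 53.1° × (22.8° × π/180) = 6371 × 0.6004 × 0.3979 ≈ 1520 km.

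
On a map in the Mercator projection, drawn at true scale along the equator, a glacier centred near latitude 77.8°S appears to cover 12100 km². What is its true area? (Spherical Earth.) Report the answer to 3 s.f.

540 km²

The Mercator projection is conformal; its linear scale factor is the same in every direction and equals sec φ = 1/cos φ.
Areal scale = k² = sec²φ = 1/cos²(77.8°) = 1/0.2113² = 22.39.
True area = apparent / (areal scale) = 12100 / 22.39 ≈ 540 km².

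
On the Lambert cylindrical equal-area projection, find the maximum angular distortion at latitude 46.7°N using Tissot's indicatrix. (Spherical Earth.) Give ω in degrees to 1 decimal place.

The Lambert cylindrical equal-area projection is the cylindrical equal-area projection with its standard parallel at the equator (φ₀ = 0). Cylindrical equal-area (φ₀ = 0°): h = cos φ / cos 0° along meridians, k = cos 0° / cos φ along parallels; h·k = 1.
At 46.7°: h = 0.6858, k = 1.458; principal scales a = 1.458, b = 0.6858.
sin(ω/2) = (a − b)/(a + b) = 0.7723/2.144 = 0.3602, so ω = 2 arcsin(0.3602) ≈ 42.2°.

42.2°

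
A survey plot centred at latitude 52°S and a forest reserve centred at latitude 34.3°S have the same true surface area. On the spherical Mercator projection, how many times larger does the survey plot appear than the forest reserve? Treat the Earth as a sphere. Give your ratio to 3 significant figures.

1.80

On Mercator, area is exaggerated by sec²φ = 1/cos²φ.
At 52°: sec²(52°) = 1/0.6157² = 2.638.
At 34.3°: sec²(34.3°) = 1/0.8261² = 1.465.
Ratio = 2.638/1.465 = cos²(34.3°)/cos²(52°) ≈ 1.80.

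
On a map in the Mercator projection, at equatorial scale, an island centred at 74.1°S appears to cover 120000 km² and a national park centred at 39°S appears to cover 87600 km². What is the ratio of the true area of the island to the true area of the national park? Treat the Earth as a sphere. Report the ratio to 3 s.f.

0.170

On Mercator the areal scale is sec²φ, so true area = apparent × cos²φ.
True area of island: 120000 × cos²(74.1°) = 120000 × 0.07505 = 9006 km².
True area of national park: 87600 × cos²(39°) = 87600 × 0.6040 = 52910 km².
Ratio = 9006 / 52910 ≈ 0.170.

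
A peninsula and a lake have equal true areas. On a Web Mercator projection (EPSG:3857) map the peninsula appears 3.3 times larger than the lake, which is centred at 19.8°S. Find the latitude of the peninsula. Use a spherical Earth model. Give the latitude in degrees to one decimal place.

58.8°

For equal true areas on Mercator, apparent areas scale as sec²φ, so the ratio is cos²φ₂ / cos²φ₁.
cos²φ₂ / cos²φ₁ = 3.3  ⇒  cos φ₁ = cos 19.8° / √3.3 = 0.9409/1.817 = 0.5179.
φ₁ = arccos(0.5179) ≈ 58.8°.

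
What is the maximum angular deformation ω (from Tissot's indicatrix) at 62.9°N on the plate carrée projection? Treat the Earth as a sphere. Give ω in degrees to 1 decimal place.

43.9°

Plate carrée maps x = Rλ, y = Rφ. The meridian scale is h = 1 and the parallel scale is k = 1/cos φ = sec φ.
At 62.9°: h = 1.000, k = 2.195; principal scales a = 2.195, b = 1.000.
sin(ω/2) = (a − b)/(a + b) = 1.195/3.195 = 0.3741, so ω = 2 arcsin(0.3741) ≈ 43.9°.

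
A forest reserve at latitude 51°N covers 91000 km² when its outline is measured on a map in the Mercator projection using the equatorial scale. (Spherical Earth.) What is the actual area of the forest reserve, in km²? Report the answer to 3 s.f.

The Mercator projection is conformal; its linear scale factor is the same in every direction and equals sec φ = 1/cos φ.
Areal scale = k² = sec²φ = 1/cos²(51°) = 1/0.6293² = 2.525.
True area = apparent / (areal scale) = 91000 / 2.525 ≈ 36000 km².

36000 km²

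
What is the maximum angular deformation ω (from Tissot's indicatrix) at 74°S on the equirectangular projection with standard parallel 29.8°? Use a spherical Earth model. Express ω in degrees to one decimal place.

62.4°

With standard parallel φ₀ = 29.8°, the equirectangular projection gives x = Rλ cos φ₀, y = Rφ, so h = 1 and k = cos 29.8° / cos φ.
At 74°: h = 1.000, k = 3.148; principal scales a = 3.148, b = 1.000.
sin(ω/2) = (a − b)/(a + b) = 2.148/4.148 = 0.5179, so ω = 2 arcsin(0.5179) ≈ 62.4°.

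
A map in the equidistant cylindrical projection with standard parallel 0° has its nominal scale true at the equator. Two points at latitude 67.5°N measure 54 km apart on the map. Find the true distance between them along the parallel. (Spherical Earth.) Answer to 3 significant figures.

For the equirectangular projection with φ₀ = 0 (plate carrée), h = 1 along meridians and k = sec φ along parallels.
Along the parallel at 67.5°, map distances are exaggerated by k = sec 67.5° = 2.613.
True distance = 54 / 2.613 = 54 × cos 67.5° ≈ 20.7 km.

20.7 km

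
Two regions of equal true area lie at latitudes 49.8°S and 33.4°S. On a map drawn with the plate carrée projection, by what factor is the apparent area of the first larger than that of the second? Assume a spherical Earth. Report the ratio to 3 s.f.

1.29

In the plate carrée (x = Rλ, y = Rφ), meridians are true-scale (h = 1) and parallels are stretched by k = sec φ.
Areal scale at 49.8°: h·k = 1.000 × 1.549 = 1.549.
Areal scale at 33.4°: h·k = 1.000 × 1.198 = 1.198.
Ratio = 1.549/1.198 ≈ 1.29.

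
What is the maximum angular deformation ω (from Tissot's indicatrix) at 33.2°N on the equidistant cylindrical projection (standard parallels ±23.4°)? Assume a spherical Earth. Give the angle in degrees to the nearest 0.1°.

5.3°

With standard parallel φ₀ = 23.4°, the equirectangular projection gives x = Rλ cos φ₀, y = Rφ, so h = 1 and k = cos 23.4° / cos φ.
At 33.2°: h = 1.000, k = 1.097; principal scales a = 1.097, b = 1.000.
sin(ω/2) = (a − b)/(a + b) = 0.09679/2.097 = 0.04616, so ω = 2 arcsin(0.04616) ≈ 5.3°.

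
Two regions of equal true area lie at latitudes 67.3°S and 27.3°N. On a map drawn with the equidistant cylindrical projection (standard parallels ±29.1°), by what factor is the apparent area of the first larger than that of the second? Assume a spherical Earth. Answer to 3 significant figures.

2.30

In the equirectangular projection with standard parallel φ₀ = 29.1° (x = Rλ cos φ₀, y = Rφ), meridians are true-scale (h = 1) and the parallel scale is k = cos φ₀ / cos φ.
Areal scale at 67.3°: h·k = 1.000 × 2.264 = 2.264.
Areal scale at 27.3°: h·k = 1.000 × 0.9833 = 0.9833.
Ratio = 2.264/0.9833 ≈ 2.30.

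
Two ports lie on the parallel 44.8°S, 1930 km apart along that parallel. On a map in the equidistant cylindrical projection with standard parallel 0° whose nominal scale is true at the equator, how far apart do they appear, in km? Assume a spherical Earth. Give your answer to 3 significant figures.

2720 km

Plate carrée maps x = Rλ, y = Rφ. The meridian scale is h = 1 and the parallel scale is k = 1/cos φ = sec φ.
Along the parallel, k = sec 44.8° = 1/0.7096 = 1.409.
Map distance = 1930 × 1.409 ≈ 2720 km.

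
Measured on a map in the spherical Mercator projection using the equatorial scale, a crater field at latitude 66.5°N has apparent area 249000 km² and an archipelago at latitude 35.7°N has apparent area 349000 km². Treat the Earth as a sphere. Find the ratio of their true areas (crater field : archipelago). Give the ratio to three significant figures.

0.172

Mercator's areal exaggeration is sec²φ; hence true area = (apparent area) · cos²φ.
True area of crater field: 249000 × cos²(66.5°) = 249000 × 0.1590 = 39590 km².
True area of archipelago: 349000 × cos²(35.7°) = 349000 × 0.6595 = 230200 km².
Ratio = 39590 / 230200 ≈ 0.172.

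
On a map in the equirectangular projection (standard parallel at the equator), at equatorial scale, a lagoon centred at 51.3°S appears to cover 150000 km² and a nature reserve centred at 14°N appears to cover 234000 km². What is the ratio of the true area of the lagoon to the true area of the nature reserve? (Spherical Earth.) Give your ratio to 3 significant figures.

On the plate carrée, areal scale = h·k = 1 × sec φ, so true area = apparent × cos φ.
True area of lagoon: 150000 × cos(51.3°) = 150000 × 0.6252 = 93790 km².
True area of nature reserve: 234000 × cos(14°) = 234000 × 0.9703 = 227000 km².
Ratio = 93790 / 227000 ≈ 0.413.

0.413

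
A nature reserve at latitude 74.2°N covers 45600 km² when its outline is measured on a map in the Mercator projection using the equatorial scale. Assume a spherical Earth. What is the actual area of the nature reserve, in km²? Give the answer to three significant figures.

The Mercator projection is conformal; its linear scale factor is the same in every direction and equals sec φ = 1/cos φ.
Areal scale = k² = sec²φ = 1/cos²(74.2°) = 1/0.2723² = 13.49.
True area = apparent / (areal scale) = 45600 / 13.49 ≈ 3380 km².

3380 km²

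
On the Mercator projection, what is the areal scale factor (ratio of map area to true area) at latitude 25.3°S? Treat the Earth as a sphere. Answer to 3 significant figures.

1.22

For Mercator, h = k = sec φ (a conformal cylindrical projection has a single point scale, 1/cos φ).
Areal scale = k² = sec²φ = 1/cos²(25.3°) = 1/0.9041² = 1.223.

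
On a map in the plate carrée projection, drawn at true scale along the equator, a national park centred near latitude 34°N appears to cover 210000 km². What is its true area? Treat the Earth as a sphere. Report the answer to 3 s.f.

For the equirectangular projection with φ₀ = 0 (plate carrée), h = 1 along meridians and k = sec φ along parallels.
Areal scale = h·k = 1 × sec φ; at 34°, h = 1.000, k = 1.206, so h·k = 1.206.
True area = apparent / (areal scale) = 210000 / 1.206 ≈ 174000 km².

174000 km²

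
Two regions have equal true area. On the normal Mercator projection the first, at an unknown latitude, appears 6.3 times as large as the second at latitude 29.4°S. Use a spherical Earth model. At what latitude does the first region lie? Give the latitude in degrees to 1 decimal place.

69.7°

For equal true areas on Mercator, apparent areas scale as sec²φ, so the ratio is cos²φ₂ / cos²φ₁.
cos²φ₂ / cos²φ₁ = 6.3  ⇒  cos φ₁ = cos 29.4° / √6.3 = 0.8712/2.510 = 0.3471.
φ₁ = arccos(0.3471) ≈ 69.7°.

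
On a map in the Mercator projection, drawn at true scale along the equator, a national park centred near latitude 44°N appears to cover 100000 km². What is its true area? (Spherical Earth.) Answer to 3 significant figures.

51700 km²

Mercator is conformal, so the point scale is isotropic: h = k = sec φ = 1/cos φ.
Areal scale = k² = sec²φ = 1/cos²(44°) = 1/0.7193² = 1.933.
True area = apparent / (areal scale) = 100000 / 1.933 ≈ 51700 km².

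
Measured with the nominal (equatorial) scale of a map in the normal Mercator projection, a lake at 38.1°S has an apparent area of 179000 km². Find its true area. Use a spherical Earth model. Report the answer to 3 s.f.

For Mercator, h = k = sec φ (a conformal cylindrical projection has a single point scale, 1/cos φ).
Areal scale = k² = sec²φ = 1/cos²(38.1°) = 1/0.7869² = 1.615.
True area = apparent / (areal scale) = 179000 / 1.615 ≈ 111000 km².

111000 km²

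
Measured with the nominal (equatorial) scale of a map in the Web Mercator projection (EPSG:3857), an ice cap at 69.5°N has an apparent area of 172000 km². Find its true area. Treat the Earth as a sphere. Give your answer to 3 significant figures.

21100 km²

Mercator is conformal, so the point scale is isotropic: h = k = sec φ = 1/cos φ.
Areal scale = k² = sec²φ = 1/cos²(69.5°) = 1/0.3502² = 8.154.
True area = apparent / (areal scale) = 172000 / 8.154 ≈ 21100 km².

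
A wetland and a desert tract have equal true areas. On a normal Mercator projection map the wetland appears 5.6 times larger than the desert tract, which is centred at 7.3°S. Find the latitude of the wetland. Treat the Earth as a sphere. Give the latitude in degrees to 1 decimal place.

Mercator areal scale is sec²φ, so apparent-area ratio = sec²φ₁ / sec²φ₂ = cos²φ₂ / cos²φ₁.
cos²φ₂ / cos²φ₁ = 5.6  ⇒  cos φ₁ = cos 7.3° / √5.6 = 0.9919/2.366 = 0.4192.
φ₁ = arccos(0.4192) ≈ 65.2°.

65.2°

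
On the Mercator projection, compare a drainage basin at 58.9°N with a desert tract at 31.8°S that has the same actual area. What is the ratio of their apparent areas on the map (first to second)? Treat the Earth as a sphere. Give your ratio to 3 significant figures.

On Mercator, area is exaggerated by sec²φ = 1/cos²φ.
At 58.9°: sec²(58.9°) = 1/0.5165² = 3.748.
At 31.8°: sec²(31.8°) = 1/0.8499² = 1.384.
Ratio = 3.748/1.384 = cos²(31.8°)/cos²(58.9°) ≈ 2.71.

2.71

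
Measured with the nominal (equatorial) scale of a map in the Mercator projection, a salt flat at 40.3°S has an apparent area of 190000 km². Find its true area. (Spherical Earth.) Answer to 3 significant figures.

For Mercator, h = k = sec φ (a conformal cylindrical projection has a single point scale, 1/cos φ).
Areal scale = k² = sec²φ = 1/cos²(40.3°) = 1/0.7627² = 1.719.
True area = apparent / (areal scale) = 190000 / 1.719 ≈ 111000 km².

111000 km²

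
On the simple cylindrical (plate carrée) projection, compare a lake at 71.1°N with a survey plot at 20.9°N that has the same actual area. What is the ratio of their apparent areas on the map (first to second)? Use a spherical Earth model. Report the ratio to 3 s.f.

2.88

In the plate carrée (x = Rλ, y = Rφ), meridians are true-scale (h = 1) and parallels are stretched by k = sec φ.
Areal scale at 71.1°: h·k = 1.000 × 3.087 = 3.087.
Areal scale at 20.9°: h·k = 1.000 × 1.070 = 1.070.
Ratio = 3.087/1.070 ≈ 2.88.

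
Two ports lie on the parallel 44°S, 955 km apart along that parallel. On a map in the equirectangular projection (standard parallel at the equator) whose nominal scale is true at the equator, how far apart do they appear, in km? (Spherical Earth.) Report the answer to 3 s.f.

Plate carrée maps x = Rλ, y = Rφ. The meridian scale is h = 1 and the parallel scale is k = 1/cos φ = sec φ.
Along the parallel, k = sec 44° = 1/0.7193 = 1.390.
Map distance = 955 × 1.390 ≈ 1330 km.

1330 km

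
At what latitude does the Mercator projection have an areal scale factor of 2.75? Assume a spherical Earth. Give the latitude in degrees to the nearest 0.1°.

52.9°

Mercator areal scale is sec²φ.
sec²φ = 2.75  ⇒  cos²φ = 0.3636  ⇒  cos φ = 0.6030.
φ = arccos(0.6030) ≈ 52.9°.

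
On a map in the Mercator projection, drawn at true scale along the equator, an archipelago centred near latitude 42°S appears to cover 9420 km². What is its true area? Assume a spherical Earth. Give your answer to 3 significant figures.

The Mercator projection is conformal; its linear scale factor is the same in every direction and equals sec φ = 1/cos φ.
Areal scale = k² = sec²φ = 1/cos²(42°) = 1/0.7431² = 1.811.
True area = apparent / (areal scale) = 9420 / 1.811 ≈ 5200 km².

5200 km²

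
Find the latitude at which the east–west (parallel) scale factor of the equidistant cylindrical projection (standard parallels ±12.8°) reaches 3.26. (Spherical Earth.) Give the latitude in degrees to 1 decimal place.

In the equirectangular projection with standard parallel φ₀ = 12.8° (x = Rλ cos φ₀, y = Rφ), meridians are true-scale (h = 1) and the parallel scale is k = cos φ₀ / cos φ.
k = cos φ₀ / cos φ = 3.26  ⇒  cos φ = cos 12.8° / 3.26 = 0.2991.
φ = arccos(0.2991) ≈ 72.6°.

72.6°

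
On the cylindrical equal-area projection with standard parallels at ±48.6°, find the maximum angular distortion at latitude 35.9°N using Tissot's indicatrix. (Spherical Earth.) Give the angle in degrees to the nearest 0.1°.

23.1°

Cylindrical equal-area (φ₀ = 48.6°): h = cos φ / cos 48.6° along meridians, k = cos 48.6° / cos φ along parallels; h·k = 1.
At 35.9°: h = 1.225, k = 0.8164; principal scales a = 1.225, b = 0.8164.
sin(ω/2) = (a − b)/(a + b) = 0.4085/2.041 = 0.2001, so ω = 2 arcsin(0.2001) ≈ 23.1°.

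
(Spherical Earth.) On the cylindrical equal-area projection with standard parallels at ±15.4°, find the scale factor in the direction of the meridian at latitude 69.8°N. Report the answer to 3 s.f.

0.358

For cylindrical equal-area with standard parallel φ₀, h = cos φ / cos φ₀ and k = cos φ₀ / cos φ, so h·k = 1.
h = cos 69.8° / cos 15.4° = 0.3453/0.9641 = 0.3582.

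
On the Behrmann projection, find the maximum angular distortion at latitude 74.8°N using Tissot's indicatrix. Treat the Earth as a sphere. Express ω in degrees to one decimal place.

112.6°

Behrmann is a cylindrical equal-area projection with standard parallels at ±30°. Cylindrical equal-area (φ₀ = 30°): h = cos φ / cos 30° along meridians, k = cos 30° / cos φ along parallels; h·k = 1.
At 74.8°: h = 0.3027, k = 3.303; principal scales a = 3.303, b = 0.3027.
sin(ω/2) = (a − b)/(a + b) = 3.000/3.606 = 0.8321, so ω = 2 arcsin(0.8321) ≈ 112.6°.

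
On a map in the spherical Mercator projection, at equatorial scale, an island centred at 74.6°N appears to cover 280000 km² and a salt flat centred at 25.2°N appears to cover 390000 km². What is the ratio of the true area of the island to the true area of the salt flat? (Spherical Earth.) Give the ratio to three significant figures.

Mercator's areal exaggeration is sec²φ; hence true area = (apparent area) · cos²φ.
True area of island: 280000 × cos²(74.6°) = 280000 × 0.07052 = 19750 km².
True area of salt flat: 390000 × cos²(25.2°) = 390000 × 0.8187 = 319300 km².
Ratio = 19750 / 319300 ≈ 0.0618.

0.0618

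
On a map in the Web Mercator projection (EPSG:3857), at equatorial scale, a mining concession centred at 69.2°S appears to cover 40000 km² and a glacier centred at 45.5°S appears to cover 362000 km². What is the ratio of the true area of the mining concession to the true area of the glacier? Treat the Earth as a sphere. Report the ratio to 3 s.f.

On Mercator the areal scale is sec²φ, so true area = apparent × cos²φ.
True area of mining concession: 40000 × cos²(69.2°) = 40000 × 0.1261 = 5044 km².
True area of glacier: 362000 × cos²(45.5°) = 362000 × 0.4913 = 177800 km².
Ratio = 5044 / 177800 ≈ 0.0284.

0.0284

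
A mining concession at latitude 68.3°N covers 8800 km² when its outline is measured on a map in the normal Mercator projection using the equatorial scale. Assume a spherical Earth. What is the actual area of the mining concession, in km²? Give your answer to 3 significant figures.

1200 km²

The Mercator projection is conformal; its linear scale factor is the same in every direction and equals sec φ = 1/cos φ.
Areal scale = k² = sec²φ = 1/cos²(68.3°) = 1/0.3697² = 7.315.
True area = apparent / (areal scale) = 8800 / 7.315 ≈ 1200 km².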